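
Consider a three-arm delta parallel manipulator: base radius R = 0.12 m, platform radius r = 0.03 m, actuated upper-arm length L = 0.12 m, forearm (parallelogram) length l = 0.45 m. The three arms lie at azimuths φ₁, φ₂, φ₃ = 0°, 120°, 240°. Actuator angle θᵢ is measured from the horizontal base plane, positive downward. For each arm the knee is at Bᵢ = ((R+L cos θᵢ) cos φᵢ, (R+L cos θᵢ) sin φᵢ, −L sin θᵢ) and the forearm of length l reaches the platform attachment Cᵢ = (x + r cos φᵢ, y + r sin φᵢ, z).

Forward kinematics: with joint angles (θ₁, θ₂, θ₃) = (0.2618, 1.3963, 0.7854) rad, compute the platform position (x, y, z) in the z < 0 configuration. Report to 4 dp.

(0.1491, -0.1052, -0.4649)

arm 1 at φ=0.0°: ρ1 = 0.2059;  O1 = (0.2059, 0.0000, -0.0311)
φ2=120.0°: virtual centre (-0.0554, 0.0960, -0.1182), radius l
φ3=240.0°: virtual centre (-0.0874, -0.1514, -0.0849), radius l
|O₂|²−|O₁|² = -0.0171;  |O₃|²−|O₁|² = -0.0056
plane₁₂: -0.5227x+0.1920y+-0.1742z = -0.0171
det = 0.2709;  x = 0.0231+-0.2710z,  y = -0.0263+0.1698z
sphere 1 gives Az²+Bz+C=0 with A=1.1023, B=0.1523, C=-0.1674;  B²−4AC=0.7614;  roots -0.4649, 0.3267;  negative root z = -0.4649
x = 0.1491, y = -0.1052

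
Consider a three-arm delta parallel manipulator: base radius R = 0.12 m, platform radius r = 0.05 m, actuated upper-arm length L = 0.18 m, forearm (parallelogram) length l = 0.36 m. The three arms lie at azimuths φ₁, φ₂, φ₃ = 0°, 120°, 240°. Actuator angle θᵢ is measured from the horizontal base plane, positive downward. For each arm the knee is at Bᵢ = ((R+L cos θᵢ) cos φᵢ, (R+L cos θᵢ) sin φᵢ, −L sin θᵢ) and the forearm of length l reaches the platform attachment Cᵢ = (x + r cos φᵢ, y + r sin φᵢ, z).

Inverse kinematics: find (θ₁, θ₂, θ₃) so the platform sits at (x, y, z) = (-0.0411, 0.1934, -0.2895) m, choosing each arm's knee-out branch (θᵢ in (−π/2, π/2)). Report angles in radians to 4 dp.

arm 1 (φ=0.0°): x'=-0.0411, y'=0.1934
  A cos θ + B sin θ = C:  0.1111·cos θ + -0.2895·sin θ = -0.1010
  √(A²+B²)=0.3101;  θ1 = -1.2044+1.9025 ≈ 0.6982
rotate P by −φ2: (0.1880, -0.0611, -0.2895)
  A cos θ + B sin θ = C:  -0.1180·cos θ + -0.2895·sin θ = -0.0119
  γ=atan2(-0.2895,-0.1180)=-1.9580;  ψ=arccos(-0.0380)=1.6088;  θ2=γ+ψ≈-0.3491
arm 3 (φ=240.0°): x'=-0.1469, y'=-0.1323
  A=0.2169, B=-0.2895, C=(l²−L²−A²−y'²−z²)/(2L)=-0.1422
  γ=atan2(-0.2895,0.2169)=-0.9277;  ψ=arccos(-0.3929)=1.9746;  θ3=γ+ψ≈1.0469

θ₁ = 0.6982, θ₂ = -0.3491, θ₃ = 1.0469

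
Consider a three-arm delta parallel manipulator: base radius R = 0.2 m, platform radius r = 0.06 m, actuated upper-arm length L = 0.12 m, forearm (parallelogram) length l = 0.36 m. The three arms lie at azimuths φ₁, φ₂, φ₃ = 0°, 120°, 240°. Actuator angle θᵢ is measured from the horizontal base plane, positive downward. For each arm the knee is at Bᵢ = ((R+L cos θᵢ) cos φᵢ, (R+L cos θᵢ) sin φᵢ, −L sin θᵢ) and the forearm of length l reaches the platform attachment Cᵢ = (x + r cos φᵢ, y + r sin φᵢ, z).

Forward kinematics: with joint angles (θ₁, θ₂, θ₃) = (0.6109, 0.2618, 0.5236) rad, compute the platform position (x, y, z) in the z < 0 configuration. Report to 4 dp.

(-0.0243, 0.0245, -0.3139)

φ1=0.0°: virtual centre (0.2383, 0.0000, -0.0688), radius l
arm 2 at φ=120.0°: (R−r)+L cos θ2 = 0.2559;  centre 2 = (-0.1280, 0.2216, -0.0311)
φ3=240.0°: virtual centre (-0.1220, -0.2112, -0.0600), radius l
eliminate P² terms by subtracting sphere 1 from 2 and 3
plane₁₂: -0.7325x+0.4433y+0.0755z = 0.0049
Cramer: x(z) = -0.0044+0.0632z;  y(z) = 0.0038-0.0660z
sphere 1 gives Az²+Bz+C=0 with A=1.0083, B=0.1065, C=-0.0659;  B²−4AC=0.2773;  roots -0.3139, 0.2083;  negative root z = -0.3139
x = -0.0243, y = 0.0245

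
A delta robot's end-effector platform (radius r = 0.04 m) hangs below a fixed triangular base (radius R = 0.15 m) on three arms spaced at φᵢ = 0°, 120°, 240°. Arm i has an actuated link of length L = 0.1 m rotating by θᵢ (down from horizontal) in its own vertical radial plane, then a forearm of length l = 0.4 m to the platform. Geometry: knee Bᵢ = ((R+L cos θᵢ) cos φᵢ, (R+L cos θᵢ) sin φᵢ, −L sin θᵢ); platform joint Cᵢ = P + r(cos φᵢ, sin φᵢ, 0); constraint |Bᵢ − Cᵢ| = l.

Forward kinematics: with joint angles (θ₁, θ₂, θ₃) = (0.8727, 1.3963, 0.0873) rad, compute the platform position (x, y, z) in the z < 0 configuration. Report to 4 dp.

arm 1 at φ=0.0°: (R−r)+L cos θ1 = 0.1743;  O1 = (0.1743, 0.0000, -0.0766)
arm 2 at φ=120.0°: (R−r)+L cos θ2 = 0.1274;  O2 = (-0.0637, 0.1103, -0.0985)
φ3=240.0°: virtual centre (-0.1048, -0.1815, -0.0087), radius l
eliminate P² terms by subtracting sphere 1 from 2 and 3
[-0.4759 0.2206 -0.0437]·P = -0.0103;  [-0.5582 -0.3631 0.1358]·P = 0.0078
det = 0.2959;  x = 0.0069+0.0475z,  y = -0.0320+0.3009z
into |P−O₁|² = l²: 1.0928z² + 0.1181z + -0.1251 = 0;  Δ = 0.5607;  z = -0.3966 or 0.2886 → z<0 root = -0.3966
x = -0.0120, y = -0.1513

(-0.0120, -0.1513, -0.3966)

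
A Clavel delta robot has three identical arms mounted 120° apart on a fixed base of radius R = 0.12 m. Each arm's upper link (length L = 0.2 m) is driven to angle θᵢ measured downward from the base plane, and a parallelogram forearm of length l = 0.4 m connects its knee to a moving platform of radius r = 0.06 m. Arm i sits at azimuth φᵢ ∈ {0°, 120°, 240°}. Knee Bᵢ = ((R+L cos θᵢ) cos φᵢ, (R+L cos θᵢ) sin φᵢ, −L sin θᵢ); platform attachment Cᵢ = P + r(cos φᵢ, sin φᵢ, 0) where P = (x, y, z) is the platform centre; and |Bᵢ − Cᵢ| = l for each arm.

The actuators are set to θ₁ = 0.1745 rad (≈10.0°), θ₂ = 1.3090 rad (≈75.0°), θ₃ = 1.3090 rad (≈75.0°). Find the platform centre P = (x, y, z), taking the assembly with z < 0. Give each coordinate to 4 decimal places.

arm 1 at φ=0.0°: ρ1 = 0.2570;  S1 = (0.2570, 0.0000, -0.0347)
φ2=120.0°: virtual centre (-0.0559, 0.0968, -0.1932), radius l
S3 = (0.1118·cos240.0°, 0.1118·sin240.0°, -0.1932) = (-0.0559, -0.0968, -0.1932)
|S₂|²−|S₁|² = -0.0174;  |S₃|²−|S₁|² = -0.0174
[-0.6257 0.1936 -0.3169]·P = -0.0174;  [-0.6257 -0.1936 -0.3169]·P = -0.0174
Cramer: x(z) = 0.0278-0.5065z;  y(z) = 0.0000+0.0000z
into |P−S₁|² = l²: 1.2566z² + 0.3015z + -0.1063 = 0;  Δ = 0.6252;  z = -0.4346 or 0.1946 → z<0 root = -0.4346
x = 0.2480, y = 0.0000

(0.2480, 0.0000, -0.4346)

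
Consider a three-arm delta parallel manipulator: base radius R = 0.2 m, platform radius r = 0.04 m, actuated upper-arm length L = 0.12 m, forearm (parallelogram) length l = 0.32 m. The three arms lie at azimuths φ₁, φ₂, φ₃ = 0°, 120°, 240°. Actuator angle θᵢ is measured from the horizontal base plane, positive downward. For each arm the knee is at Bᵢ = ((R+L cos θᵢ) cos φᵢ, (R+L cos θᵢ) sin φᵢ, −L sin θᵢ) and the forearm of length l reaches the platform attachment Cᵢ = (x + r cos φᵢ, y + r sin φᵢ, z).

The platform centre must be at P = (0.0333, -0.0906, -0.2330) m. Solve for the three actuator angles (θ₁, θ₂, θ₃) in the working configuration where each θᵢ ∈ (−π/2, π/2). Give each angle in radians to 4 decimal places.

θ₁ = 0.3490, θ₂ = 1.2222, θ₃ = 0.0878

φ1=0.0° → target in arm frame (0.0333, -0.0906)
  e−x'=0.1267;  (l²−L²−(e−x')²−y'²−z²)/2L = 0.0394
  γ=atan2(-0.2330,0.1267)=-1.0727;  ψ=arccos(0.1485)=1.4218;  θ1=γ+ψ≈0.3490
rotate P by −φ2: (-0.0951, 0.0165, -0.2330)
  A=0.2551, B=-0.2330, C=(l²−L²−A²−y'²−z²)/(2L)=-0.1318
  γ=atan2(-0.2330,0.2551)=-0.7401;  ψ=arccos(-0.3816)=1.9623;  θ2=γ+ψ≈1.2222
rotate P by −φ3: (0.0618, 0.0741, -0.2330)
  A cos θ + B sin θ = C:  0.0982·cos θ + -0.2330·sin θ = 0.0774
  θ3 = atan2(B,A) + arccos(C/0.2528) = 0.0878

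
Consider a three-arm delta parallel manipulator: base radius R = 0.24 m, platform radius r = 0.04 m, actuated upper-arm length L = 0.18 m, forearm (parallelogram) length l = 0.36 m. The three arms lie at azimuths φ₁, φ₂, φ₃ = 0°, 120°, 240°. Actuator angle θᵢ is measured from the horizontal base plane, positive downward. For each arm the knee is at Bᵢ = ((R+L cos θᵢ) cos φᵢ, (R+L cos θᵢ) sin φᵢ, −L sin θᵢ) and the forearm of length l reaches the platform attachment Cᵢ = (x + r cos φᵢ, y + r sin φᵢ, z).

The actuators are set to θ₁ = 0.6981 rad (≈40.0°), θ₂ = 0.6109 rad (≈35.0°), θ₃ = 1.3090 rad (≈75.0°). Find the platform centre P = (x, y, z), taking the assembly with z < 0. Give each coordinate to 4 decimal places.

(0.0383, 0.0837, -0.2969)

O1 = (0.3379·cos0.0°, 0.3379·sin0.0°, -0.1157) = (0.3379, 0.0000, -0.1157)
O2 = (0.3474·cos120.0°, 0.3474·sin120.0°, -0.1032) = (-0.1737, 0.3009, -0.1032)
arm 3 at φ=240.0°: (R−r)+L cos θ3 = 0.2466;  O3 = (-0.1233, -0.2136, -0.1739)
|O₂|²−|O₁|² = 0.0038;  |O₃|²−|O₁|² = -0.0365
[-1.0232 0.6018 0.0249]·P = 0.0038;  [-0.9224 -0.4271 -0.1163]·P = -0.0365
det = 0.9921;  x = 0.0205+-0.0599z,  y = 0.0412+-0.1431z
into |P−O₁|² = l²: 1.0241z² + 0.2576z + -0.0138 = 0;  Δ = 0.1228;  z = -0.2969 or 0.0453 → z<0 root = -0.2969
x = 0.0383, y = 0.0837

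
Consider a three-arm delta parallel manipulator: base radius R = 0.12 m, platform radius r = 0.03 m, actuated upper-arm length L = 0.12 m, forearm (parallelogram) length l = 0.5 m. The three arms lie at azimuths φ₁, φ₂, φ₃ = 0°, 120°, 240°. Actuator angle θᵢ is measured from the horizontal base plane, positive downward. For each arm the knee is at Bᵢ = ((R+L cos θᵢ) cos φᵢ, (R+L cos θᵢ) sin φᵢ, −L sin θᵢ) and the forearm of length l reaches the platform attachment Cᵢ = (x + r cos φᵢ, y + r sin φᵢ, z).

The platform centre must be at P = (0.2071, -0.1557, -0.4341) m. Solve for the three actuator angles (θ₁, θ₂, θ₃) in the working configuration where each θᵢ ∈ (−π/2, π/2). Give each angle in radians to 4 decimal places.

θ₁ = -0.3489, θ₂ = 1.2221, θ₃ = 0.3496

φ1=0.0° → target in arm frame (0.2071, -0.1557)
  e−x'=-0.1171;  (l²−L²−(e−x')²−y'²−z²)/2L = 0.0383
  γ=atan2(-0.4341,-0.1171)=-1.8343;  ψ=arccos(0.0853)=1.4854;  θ1=γ+ψ≈-0.3489
rotate P by −φ2: (-0.2384, -0.1015, -0.4341)
  A=0.3284, B=-0.4341, C=(l²−L²−A²−y'²−z²)/(2L)=-0.2958
  √(A²+B²)=0.5443;  θ2 = -0.9232+2.1453 ≈ 1.2221
φ3=240.0° → target in arm frame (0.0313, 0.2572)
  e−x'=0.0587;  (l²−L²−(e−x')²−y'²−z²)/2L = -0.0935
  √(A²+B²)=0.4381;  θ3 = -1.4364+1.7859 ≈ 0.3496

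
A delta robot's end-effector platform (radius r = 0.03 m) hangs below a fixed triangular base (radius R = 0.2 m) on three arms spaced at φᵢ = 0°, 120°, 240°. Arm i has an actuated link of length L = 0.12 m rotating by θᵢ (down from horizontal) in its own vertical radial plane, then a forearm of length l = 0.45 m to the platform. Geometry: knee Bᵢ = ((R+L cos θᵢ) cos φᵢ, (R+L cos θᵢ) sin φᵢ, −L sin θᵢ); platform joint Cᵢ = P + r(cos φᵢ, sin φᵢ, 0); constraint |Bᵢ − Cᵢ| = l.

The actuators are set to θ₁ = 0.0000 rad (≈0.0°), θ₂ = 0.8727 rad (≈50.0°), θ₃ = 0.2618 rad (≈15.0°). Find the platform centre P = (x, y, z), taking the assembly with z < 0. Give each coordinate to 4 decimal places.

(0.0681, -0.0680, -0.3856)

S1 = (0.2900·cos0.0°, 0.2900·sin0.0°, 0.0000) = (0.2900, 0.0000, 0.0000)
S2 = (0.2471·cos120.0°, 0.2471·sin120.0°, -0.0919) = (-0.1236, 0.2140, -0.0919)
φ3=240.0°: virtual centre (-0.1430, -0.2476, -0.0311), radius l
subtract pairs → two planes through P
linear system: -0.8271x+0.4280y = -0.0146−-0.1839z; -0.8659x+-0.4952y = -0.0014−-0.0621z
det = 0.7803;  x = 0.0100+-0.1508z,  y = -0.0147+0.1382z
quadratic in z: (1.0418)z²+(0.0804)z+(-0.1239)=0, √Δ=0.7230 → z ∈ {-0.3856, 0.3084}; z = -0.3856 (taking z<0)
x = 0.0681, y = -0.0680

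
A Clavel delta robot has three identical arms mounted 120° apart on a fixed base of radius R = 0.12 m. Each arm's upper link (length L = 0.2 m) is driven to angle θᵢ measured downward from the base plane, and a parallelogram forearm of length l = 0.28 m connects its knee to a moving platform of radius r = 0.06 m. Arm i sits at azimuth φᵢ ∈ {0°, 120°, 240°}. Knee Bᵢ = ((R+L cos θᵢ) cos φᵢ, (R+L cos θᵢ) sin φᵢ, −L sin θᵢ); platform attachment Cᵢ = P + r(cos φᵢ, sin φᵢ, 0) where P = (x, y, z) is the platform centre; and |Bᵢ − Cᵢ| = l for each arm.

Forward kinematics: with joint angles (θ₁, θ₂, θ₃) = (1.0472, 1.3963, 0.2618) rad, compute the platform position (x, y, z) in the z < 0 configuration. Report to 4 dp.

φ1=0.0°: virtual centre (0.1600, 0.0000, -0.1732), radius l
φ2=120.0°: virtual centre (-0.0474, 0.0820, -0.1970), radius l
S3 = (0.2532·cos240.0°, 0.2532·sin240.0°, -0.0518) = (-0.1266, -0.2193, -0.0518)
eliminate P² terms by subtracting sphere 1 from 2 and 3
plane₁₂: -0.4147x+0.1641y+-0.0475z = -0.0078
det = 0.2759;  x = 0.0058+0.0689z,  y = -0.0331+0.4638z
quadratic in z: (1.2199)z²+(0.2945)z+(-0.0235)=0, √Δ=0.4489 → z ∈ {-0.3047, 0.0633}; z = -0.3047 (taking z<0)
x = -0.0152, y = -0.1744

(-0.0152, -0.1744, -0.3047)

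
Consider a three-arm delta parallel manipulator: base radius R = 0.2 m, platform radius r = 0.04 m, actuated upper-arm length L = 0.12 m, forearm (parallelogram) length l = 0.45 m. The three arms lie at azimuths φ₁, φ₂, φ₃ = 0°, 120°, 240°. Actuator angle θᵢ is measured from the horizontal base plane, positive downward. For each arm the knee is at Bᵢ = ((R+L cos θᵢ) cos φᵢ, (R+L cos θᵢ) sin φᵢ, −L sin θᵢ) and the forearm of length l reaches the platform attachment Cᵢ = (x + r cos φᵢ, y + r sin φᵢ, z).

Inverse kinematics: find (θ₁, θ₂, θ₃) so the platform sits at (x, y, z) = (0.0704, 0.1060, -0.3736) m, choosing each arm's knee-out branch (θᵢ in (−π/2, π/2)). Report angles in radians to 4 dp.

θ₁ = -0.0875, θ₂ = -0.0003, θ₃ = 0.9596

φ1=0.0° → target in arm frame (0.0704, 0.1060)
  e−x'=0.0896;  (l²−L²−(e−x')²−y'²−z²)/2L = 0.1219
  √(A²+B²)=0.3842;  θ1 = -1.3354+1.2479 ≈ -0.0875
φ2=120.0° → target in arm frame (0.0566, -0.1140)
  e−x'=0.1034;  (l²−L²−(e−x')²−y'²−z²)/2L = 0.1035
  γ=atan2(-0.3736,0.1034)=-1.3008;  ψ=arccos(0.2670)=1.3005;  θ2=γ+ψ≈-0.0003
rotate P by −φ3: (-0.1270, 0.0080, -0.3736)
  A=0.2870, B=-0.3736, C=(l²−L²−A²−y'²−z²)/(2L)=-0.1413
  √(A²+B²)=0.4711;  θ3 = -0.9157+1.8754 ≈ 0.9596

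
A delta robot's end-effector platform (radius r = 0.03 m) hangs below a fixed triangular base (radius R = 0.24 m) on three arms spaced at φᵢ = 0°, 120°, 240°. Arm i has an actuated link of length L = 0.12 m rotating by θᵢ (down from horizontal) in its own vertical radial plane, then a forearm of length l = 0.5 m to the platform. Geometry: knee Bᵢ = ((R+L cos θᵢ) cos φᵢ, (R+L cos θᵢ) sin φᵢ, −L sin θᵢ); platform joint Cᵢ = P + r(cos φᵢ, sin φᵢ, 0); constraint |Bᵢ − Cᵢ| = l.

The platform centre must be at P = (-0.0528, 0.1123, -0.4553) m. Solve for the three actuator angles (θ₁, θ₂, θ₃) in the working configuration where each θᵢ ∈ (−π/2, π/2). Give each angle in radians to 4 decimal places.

φ1=0.0° → target in arm frame (-0.0528, 0.1123)
  A=0.2628, B=-0.4553, C=(l²−L²−A²−y'²−z²)/(2L)=-0.2224
  γ=atan2(-0.4553,0.2628)=-1.0473;  ψ=arccos(-0.4230)=2.0076;  θ1=γ+ψ≈0.9603
arm 2 (φ=120.0°): x'=0.1237, y'=-0.0104
  A cos θ + B sin θ = C:  0.0863·cos θ + -0.4553·sin θ = 0.0864
  γ=atan2(-0.4553,0.0863)=-1.3834;  ψ=arccos(0.1865)=1.3832;  θ2=γ+ψ≈-0.0001
φ3=240.0° → target in arm frame (-0.0709, -0.1019)
  e−x'=0.2809;  (l²−L²−(e−x')²−y'²−z²)/2L = -0.2540
  γ=atan2(-0.4553,0.2809)=-1.0181;  ψ=arccos(-0.4748)=2.0655;  θ3=γ+ψ≈1.0474

θ₁ = 0.9603, θ₂ = -0.0001, θ₃ = 1.0474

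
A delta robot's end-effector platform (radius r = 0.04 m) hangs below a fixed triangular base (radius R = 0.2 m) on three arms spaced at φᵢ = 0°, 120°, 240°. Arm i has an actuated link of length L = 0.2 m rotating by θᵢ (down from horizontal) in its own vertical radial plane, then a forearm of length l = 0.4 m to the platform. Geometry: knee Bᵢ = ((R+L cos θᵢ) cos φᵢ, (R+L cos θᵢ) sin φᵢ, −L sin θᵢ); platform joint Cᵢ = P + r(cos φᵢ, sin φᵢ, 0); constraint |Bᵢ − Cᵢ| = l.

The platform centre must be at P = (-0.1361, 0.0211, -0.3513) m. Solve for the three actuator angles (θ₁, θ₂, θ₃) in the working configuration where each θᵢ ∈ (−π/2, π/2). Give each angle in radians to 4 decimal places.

θ₁ = 1.2217, θ₂ = 0.3490, θ₃ = 0.5234

φ1=0.0° → target in arm frame (-0.1361, 0.0211)
  A=0.2961, B=-0.3513, C=(l²−L²−A²−y'²−z²)/(2L)=-0.2288
  γ=atan2(-0.3513,0.2961)=-0.8705;  ψ=arccos(-0.4981)=2.0922;  θ1=γ+ψ≈1.2217
arm 2 (φ=120.0°): x'=0.0863, y'=0.1073
  A cos θ + B sin θ = C:  0.0737·cos θ + -0.3513·sin θ = -0.0509
  γ=atan2(-0.3513,0.0737)=-1.3641;  ψ=arccos(-0.1418)=1.7131;  θ2=γ+ψ≈0.3490
arm 3 (φ=240.0°): x'=0.0498, y'=-0.1284
  A cos θ + B sin θ = C:  0.1102·cos θ + -0.3513·sin θ = -0.0801
  γ=atan2(-0.3513,0.1102)=-1.2668;  ψ=arccos(-0.2176)=1.7902;  θ3=γ+ψ≈0.5234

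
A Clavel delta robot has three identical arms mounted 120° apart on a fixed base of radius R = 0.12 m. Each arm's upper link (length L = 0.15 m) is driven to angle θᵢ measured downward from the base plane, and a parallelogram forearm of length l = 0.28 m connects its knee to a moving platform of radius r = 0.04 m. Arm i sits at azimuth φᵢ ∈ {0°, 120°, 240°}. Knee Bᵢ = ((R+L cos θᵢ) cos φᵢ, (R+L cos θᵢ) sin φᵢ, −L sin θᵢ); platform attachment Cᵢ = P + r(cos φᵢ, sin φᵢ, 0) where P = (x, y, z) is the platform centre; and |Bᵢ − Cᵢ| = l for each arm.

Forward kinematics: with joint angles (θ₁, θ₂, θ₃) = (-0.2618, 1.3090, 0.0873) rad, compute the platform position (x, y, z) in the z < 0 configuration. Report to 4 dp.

φ1=0.0°: virtual centre (0.2249, 0.0000, 0.0388), radius l
S2 = (0.1188·cos120.0°, 0.1188·sin120.0°, -0.1449) = (-0.0594, 0.1029, -0.1449)
φ3=240.0°: virtual centre (-0.1147, -0.1987, -0.0131), radius l
eliminate P² terms by subtracting sphere 1 from 2 and 3
plane₁₂: -0.5686x+0.2058y+-0.3674z = -0.0170
det = 0.3657;  x = 0.0180+-0.4576z,  y = -0.0326+0.5210z
quadratic in z: (1.4808)z²+(0.0777)z+(-0.0330)=0, √Δ=0.4491 → z ∈ {-0.1779, 0.1254}; z = -0.1779 (taking z<0)
x = 0.0994, y = -0.1253

(0.0994, -0.1253, -0.1779)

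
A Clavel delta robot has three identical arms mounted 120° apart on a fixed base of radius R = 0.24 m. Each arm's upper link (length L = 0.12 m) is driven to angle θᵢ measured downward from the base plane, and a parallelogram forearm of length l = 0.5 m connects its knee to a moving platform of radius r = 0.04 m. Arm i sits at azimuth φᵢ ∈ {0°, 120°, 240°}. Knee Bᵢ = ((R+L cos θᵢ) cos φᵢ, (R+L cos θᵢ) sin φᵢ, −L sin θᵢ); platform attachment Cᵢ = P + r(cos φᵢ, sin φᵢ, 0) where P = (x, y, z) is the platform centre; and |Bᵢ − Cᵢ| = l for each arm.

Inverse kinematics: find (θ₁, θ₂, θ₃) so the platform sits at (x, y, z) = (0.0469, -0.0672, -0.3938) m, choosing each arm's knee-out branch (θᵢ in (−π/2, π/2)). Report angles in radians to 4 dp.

θ₁ = -0.1742, θ₂ = 0.6110, θ₃ = -0.0868

rotate P by −φ1: (0.0469, -0.0672, -0.3938)
  A cos θ + B sin θ = C:  0.1531·cos θ + -0.3938·sin θ = 0.2190
  √(A²+B²)=0.4225;  θ1 = -1.2000+1.0258 ≈ -0.1742
φ2=120.0° → target in arm frame (-0.0816, -0.0070)
  e−x'=0.2816;  (l²−L²−(e−x')²−y'²−z²)/2L = 0.0048
  θ2 = atan2(B,A) + arccos(C/0.4842) = 0.6110
arm 3 (φ=240.0°): x'=0.0347, y'=0.0742
  A cos θ + B sin θ = C:  0.1653·cos θ + -0.3938·sin θ = 0.1988
  θ3 = atan2(B,A) + arccos(C/0.4271) = -0.0868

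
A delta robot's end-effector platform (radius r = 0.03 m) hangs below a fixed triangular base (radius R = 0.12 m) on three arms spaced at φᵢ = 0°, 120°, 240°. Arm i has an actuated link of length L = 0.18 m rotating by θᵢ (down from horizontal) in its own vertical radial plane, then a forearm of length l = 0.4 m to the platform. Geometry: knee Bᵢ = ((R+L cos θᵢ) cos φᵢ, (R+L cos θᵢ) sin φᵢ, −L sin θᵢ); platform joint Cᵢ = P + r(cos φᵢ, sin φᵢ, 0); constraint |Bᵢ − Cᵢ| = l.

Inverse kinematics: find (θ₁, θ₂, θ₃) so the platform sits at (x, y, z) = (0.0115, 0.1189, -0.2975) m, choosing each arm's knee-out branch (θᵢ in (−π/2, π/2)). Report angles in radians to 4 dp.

arm 1 (φ=0.0°): x'=0.0115, y'=0.1189
  e−x'=0.0785;  (l²−L²−(e−x')²−y'²−z²)/2L = 0.0522
  θ1 = atan2(B,A) + arccos(C/0.3077) = 0.0875
arm 2 (φ=120.0°): x'=0.0972, y'=-0.0694
  e−x'=-0.0072;  (l²−L²−(e−x')²−y'²−z²)/2L = 0.0951
  γ=atan2(-0.2975,-0.0072)=-1.5951;  ψ=arccos(0.3195)=1.2456;  θ2=γ+ψ≈-0.3494
rotate P by −φ3: (-0.1087, -0.0495, -0.2975)
  A=0.1987, B=-0.2975, C=(l²−L²−A²−y'²−z²)/(2L)=-0.0079
  θ3 = atan2(B,A) + arccos(C/0.3578) = 0.6110

θ₁ = 0.0875, θ₂ = -0.3494, θ₃ = 0.6110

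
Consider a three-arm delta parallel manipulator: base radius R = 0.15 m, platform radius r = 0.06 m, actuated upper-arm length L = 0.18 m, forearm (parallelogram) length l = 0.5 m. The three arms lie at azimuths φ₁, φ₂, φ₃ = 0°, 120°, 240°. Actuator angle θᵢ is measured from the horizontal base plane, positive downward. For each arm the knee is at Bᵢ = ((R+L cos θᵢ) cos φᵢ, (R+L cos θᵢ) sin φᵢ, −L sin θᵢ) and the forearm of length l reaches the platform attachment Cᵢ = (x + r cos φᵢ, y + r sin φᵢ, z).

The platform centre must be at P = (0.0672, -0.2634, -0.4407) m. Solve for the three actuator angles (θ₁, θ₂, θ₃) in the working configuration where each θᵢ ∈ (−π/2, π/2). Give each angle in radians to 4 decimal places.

arm 1 (φ=0.0°): x'=0.0672, y'=-0.2634
  A cos θ + B sin θ = C:  0.0228·cos θ + -0.4407·sin θ = -0.1292
  θ1 = atan2(B,A) + arccos(C/0.4413) = 0.3488
arm 2 (φ=120.0°): x'=-0.2617, y'=0.0735
  e−x'=0.3517;  (l²−L²−(e−x')²−y'²−z²)/2L = -0.2937
  √(A²+B²)=0.5638;  θ2 = -0.8972+2.1186 ≈ 1.2214
φ3=240.0° → target in arm frame (0.1945, 0.1899)
  A=-0.1045, B=-0.4407, C=(l²−L²−A²−y'²−z²)/(2L)=-0.0656
  γ=atan2(-0.4407,-0.1045)=-1.8036;  ψ=arccos(-0.1447)=1.7160;  θ3=γ+ψ≈-0.0876

θ₁ = 0.3488, θ₂ = 1.2214, θ₃ = -0.0876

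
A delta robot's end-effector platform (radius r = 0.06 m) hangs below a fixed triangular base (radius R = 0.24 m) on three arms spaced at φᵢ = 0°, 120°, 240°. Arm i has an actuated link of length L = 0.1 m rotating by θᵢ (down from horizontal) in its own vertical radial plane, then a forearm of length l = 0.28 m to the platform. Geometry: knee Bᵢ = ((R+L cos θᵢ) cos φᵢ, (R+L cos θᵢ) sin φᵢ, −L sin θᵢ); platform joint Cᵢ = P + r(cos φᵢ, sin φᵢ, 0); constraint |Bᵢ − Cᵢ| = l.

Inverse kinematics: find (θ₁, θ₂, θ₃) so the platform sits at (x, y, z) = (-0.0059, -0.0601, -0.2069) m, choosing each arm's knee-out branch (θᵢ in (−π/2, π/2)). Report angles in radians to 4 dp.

θ₁ = 0.9601, θ₂ = 1.3093, θ₃ = 0.3490

φ1=0.0° → target in arm frame (-0.0059, -0.0601)
  e−x'=0.1859;  (l²−L²−(e−x')²−y'²−z²)/2L = -0.0629
  γ=atan2(-0.2069,0.1859)=-0.8388;  ψ=arccos(-0.2261)=1.7989;  θ1=γ+ψ≈0.9601
rotate P by −φ2: (-0.0491, 0.0352, -0.2069)
  A cos θ + B sin θ = C:  0.2291·cos θ + -0.2069·sin θ = -0.1406
  γ=atan2(-0.2069,0.2291)=-0.7345;  ψ=arccos(-0.4556)=2.0439;  θ2=γ+ψ≈1.3093
arm 3 (φ=240.0°): x'=0.0550, y'=0.0249
  A=0.1250, B=-0.2069, C=(l²−L²−A²−y'²−z²)/(2L)=0.0467
  √(A²+B²)=0.2417;  θ3 = -1.0273+1.3763 ≈ 0.3490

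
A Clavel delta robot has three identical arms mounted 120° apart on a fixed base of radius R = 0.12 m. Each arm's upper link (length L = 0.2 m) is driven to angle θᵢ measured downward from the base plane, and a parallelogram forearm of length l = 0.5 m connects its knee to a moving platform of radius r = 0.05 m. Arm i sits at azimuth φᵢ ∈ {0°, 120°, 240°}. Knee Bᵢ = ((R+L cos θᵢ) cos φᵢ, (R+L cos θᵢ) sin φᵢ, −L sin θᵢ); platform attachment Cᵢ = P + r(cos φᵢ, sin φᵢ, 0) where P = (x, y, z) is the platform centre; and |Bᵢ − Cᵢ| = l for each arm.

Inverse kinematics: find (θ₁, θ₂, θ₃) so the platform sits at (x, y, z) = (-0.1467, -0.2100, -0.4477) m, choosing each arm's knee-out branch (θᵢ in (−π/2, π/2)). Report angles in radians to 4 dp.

θ₁ = 0.8728, θ₂ = 0.7855, θ₃ = -0.2617

rotate P by −φ1: (-0.1467, -0.2100, -0.4477)
  A cos θ + B sin θ = C:  0.2167·cos θ + -0.4477·sin θ = -0.2037
  θ1 = atan2(B,A) + arccos(C/0.4974) = 0.8728
rotate P by −φ2: (-0.1085, 0.2320, -0.4477)
  A cos θ + B sin θ = C:  0.1785·cos θ + -0.4477·sin θ = -0.1904
  γ=atan2(-0.4477,0.1785)=-1.1914;  ψ=arccos(-0.3950)=1.9768;  θ2=γ+ψ≈0.7855
φ3=240.0° → target in arm frame (0.2552, -0.0220)
  A cos θ + B sin θ = C:  -0.1852·cos θ + -0.4477·sin θ = -0.0631
  γ=atan2(-0.4477,-0.1852)=-1.9631;  ψ=arccos(-0.1302)=1.7013;  θ3=γ+ψ≈-0.2617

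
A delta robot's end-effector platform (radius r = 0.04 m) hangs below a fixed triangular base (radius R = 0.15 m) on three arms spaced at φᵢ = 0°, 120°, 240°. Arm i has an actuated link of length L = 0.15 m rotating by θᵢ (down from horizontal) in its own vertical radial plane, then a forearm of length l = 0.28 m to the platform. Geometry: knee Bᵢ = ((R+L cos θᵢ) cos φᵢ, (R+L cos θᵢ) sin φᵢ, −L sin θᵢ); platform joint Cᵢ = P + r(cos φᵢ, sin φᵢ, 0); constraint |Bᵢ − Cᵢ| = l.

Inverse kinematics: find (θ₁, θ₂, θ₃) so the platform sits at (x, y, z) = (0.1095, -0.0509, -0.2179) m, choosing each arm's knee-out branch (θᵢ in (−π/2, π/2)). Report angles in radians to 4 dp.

rotate P by −φ1: (0.1095, -0.0509, -0.2179)
  A cos θ + B sin θ = C:  0.0005·cos θ + -0.2179·sin θ = 0.0194
  √(A²+B²)=0.2179;  θ1 = -1.5685+1.4815 ≈ -0.0870
arm 2 (φ=120.0°): x'=-0.0988, y'=-0.0694
  e−x'=0.2088;  (l²−L²−(e−x')²−y'²−z²)/2L = -0.1333
  √(A²+B²)=0.3018;  θ2 = -0.8066+2.0284 ≈ 1.2218
φ3=240.0° → target in arm frame (-0.0107, 0.1203)
  e−x'=0.1207;  (l²−L²−(e−x')²−y'²−z²)/2L = -0.0687
  √(A²+B²)=0.2491;  θ3 = -1.0651+1.8502 ≈ 0.7852

θ₁ = -0.0870, θ₂ = 1.2218, θ₃ = 0.7852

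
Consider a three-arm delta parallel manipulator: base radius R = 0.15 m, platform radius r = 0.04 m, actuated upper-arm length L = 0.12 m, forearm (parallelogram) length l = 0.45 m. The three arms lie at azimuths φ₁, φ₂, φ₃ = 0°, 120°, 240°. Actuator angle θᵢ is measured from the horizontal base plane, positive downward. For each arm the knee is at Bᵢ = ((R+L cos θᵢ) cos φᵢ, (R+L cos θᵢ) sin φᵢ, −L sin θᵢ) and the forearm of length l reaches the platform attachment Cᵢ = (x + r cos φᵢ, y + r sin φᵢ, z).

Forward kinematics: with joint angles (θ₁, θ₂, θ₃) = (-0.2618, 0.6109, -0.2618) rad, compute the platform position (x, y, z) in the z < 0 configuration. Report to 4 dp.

centre 1 = (0.2259·cos0.0°, 0.2259·sin0.0°, 0.0311) = (0.2259, 0.0000, 0.0311)
φ2=120.0°: virtual centre (-0.1041, 0.1804, -0.0688), radius l
centre 3 = (0.2259·cos240.0°, 0.2259·sin240.0°, 0.0311) = (-0.1130, -0.1956, 0.0311)
eliminate P² terms by subtracting sphere 1 from 2 and 3
linear system: -0.6601x+0.3608y = -0.0039−-0.1998z; -0.6777x+-0.3913y = 0.0000−0.0000z
det = 0.5028;  x = 0.0030+-0.1555z,  y = -0.0052+0.2693z
into |P−centre ₁|² = l²: 1.0967z² + 0.0044z + -0.1518 = 0;  Δ = 0.6660;  z = -0.3741 or 0.3701 → z<0 root = -0.3741
x = 0.0612, y = -0.1060

(0.0612, -0.1060, -0.3741)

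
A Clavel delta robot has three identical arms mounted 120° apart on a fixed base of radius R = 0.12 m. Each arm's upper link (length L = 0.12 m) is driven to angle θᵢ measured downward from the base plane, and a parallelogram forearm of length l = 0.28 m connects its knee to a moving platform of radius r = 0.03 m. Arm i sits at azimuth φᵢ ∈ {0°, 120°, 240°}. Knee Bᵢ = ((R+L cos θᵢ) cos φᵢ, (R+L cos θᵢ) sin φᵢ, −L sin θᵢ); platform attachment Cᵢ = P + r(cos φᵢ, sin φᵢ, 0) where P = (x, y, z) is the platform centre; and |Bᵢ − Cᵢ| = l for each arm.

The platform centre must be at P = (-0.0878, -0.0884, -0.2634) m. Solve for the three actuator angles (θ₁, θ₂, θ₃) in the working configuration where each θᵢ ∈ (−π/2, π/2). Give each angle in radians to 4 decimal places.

arm 1 (φ=0.0°): x'=-0.0878, y'=-0.0884
  A=0.1778, B=-0.2634, C=(l²−L²−A²−y'²−z²)/(2L)=-0.1867
  γ=atan2(-0.2634,0.1778)=-0.9770;  ψ=arccos(-0.5875)=2.1987;  θ1=γ+ψ≈1.2217
φ2=120.0° → target in arm frame (-0.0327, 0.1202)
  A=0.1227, B=-0.2634, C=(l²−L²−A²−y'²−z²)/(2L)=-0.1453
  γ=atan2(-0.2634,0.1227)=-1.1350;  ψ=arccos(-0.5002)=2.0946;  θ2=γ+ψ≈0.9596
φ3=240.0° → target in arm frame (0.1205, -0.0318)
  A cos θ + B sin θ = C:  -0.0305·cos θ + -0.2634·sin θ = -0.0305
  γ=atan2(-0.2634,-0.0305)=-1.6859;  ψ=arccos(-0.1150)=1.6861;  θ3=γ+ψ≈0.0002

θ₁ = 1.2217, θ₂ = 0.9596, θ₃ = 0.0002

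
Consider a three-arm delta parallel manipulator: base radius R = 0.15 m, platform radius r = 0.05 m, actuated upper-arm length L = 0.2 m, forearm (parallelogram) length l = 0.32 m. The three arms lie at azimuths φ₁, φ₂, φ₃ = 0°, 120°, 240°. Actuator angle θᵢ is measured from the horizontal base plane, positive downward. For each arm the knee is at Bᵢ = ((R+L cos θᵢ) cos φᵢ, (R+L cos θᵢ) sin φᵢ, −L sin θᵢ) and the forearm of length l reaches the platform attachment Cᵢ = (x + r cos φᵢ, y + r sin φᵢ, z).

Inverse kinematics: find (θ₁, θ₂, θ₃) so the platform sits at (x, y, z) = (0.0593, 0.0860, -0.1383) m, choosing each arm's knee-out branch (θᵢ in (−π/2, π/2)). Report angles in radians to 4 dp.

θ₁ = -0.3491, θ₂ = -0.1743, θ₃ = 0.9598

φ1=0.0° → target in arm frame (0.0593, 0.0860)
  A cos θ + B sin θ = C:  0.0407·cos θ + -0.1383·sin θ = 0.0856
  √(A²+B²)=0.1442;  θ1 = -1.2846+0.9355 ≈ -0.3491
rotate P by −φ2: (0.0448, -0.0944, -0.1383)
  A=0.0552, B=-0.1383, C=(l²−L²−A²−y'²−z²)/(2L)=0.0783
  θ2 = atan2(B,A) + arccos(C/0.1489) = -0.1743
rotate P by −φ3: (-0.1041, 0.0084, -0.1383)
  e−x'=0.2041;  (l²−L²−(e−x')²−y'²−z²)/2L = 0.0038
  γ=atan2(-0.1383,0.2041)=-0.5955;  ψ=arccos(0.0156)=1.5552;  θ3=γ+ψ≈0.9598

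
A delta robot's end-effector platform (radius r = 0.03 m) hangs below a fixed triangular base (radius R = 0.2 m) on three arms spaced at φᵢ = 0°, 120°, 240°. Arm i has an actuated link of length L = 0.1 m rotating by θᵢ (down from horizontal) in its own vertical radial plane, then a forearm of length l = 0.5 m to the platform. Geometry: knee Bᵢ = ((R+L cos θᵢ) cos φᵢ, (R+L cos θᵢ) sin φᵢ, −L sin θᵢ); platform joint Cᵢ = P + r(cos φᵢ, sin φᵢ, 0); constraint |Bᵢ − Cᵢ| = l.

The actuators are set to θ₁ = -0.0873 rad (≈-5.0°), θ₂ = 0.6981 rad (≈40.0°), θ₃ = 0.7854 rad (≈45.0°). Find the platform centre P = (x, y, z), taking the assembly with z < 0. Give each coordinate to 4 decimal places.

φ1=0.0°: virtual centre (0.2696, 0.0000, 0.0087), radius l
φ2=120.0°: virtual centre (-0.1233, 0.2136, -0.0643), radius l
centre 3 = (0.2407·cos240.0°, 0.2407·sin240.0°, -0.0707) = (-0.1204, -0.2085, -0.0707)
eliminate P² terms by subtracting sphere 1 from 2 and 3
[-0.7858 0.4271 -0.1460]·P = -0.0078;  [-0.7799 -0.4169 -0.1589]·P = -0.0098
Cramer: x(z) = 0.0113-0.1948z;  y(z) = 0.0025-0.0166z
quadratic in z: (1.0382)z²+(0.0831)z+(-0.1832)=0, √Δ=0.8762 → z ∈ {-0.4620, 0.3819}; z = -0.4620 (taking z<0)
x = 0.1013, y = 0.0101

(0.1013, 0.0101, -0.4620)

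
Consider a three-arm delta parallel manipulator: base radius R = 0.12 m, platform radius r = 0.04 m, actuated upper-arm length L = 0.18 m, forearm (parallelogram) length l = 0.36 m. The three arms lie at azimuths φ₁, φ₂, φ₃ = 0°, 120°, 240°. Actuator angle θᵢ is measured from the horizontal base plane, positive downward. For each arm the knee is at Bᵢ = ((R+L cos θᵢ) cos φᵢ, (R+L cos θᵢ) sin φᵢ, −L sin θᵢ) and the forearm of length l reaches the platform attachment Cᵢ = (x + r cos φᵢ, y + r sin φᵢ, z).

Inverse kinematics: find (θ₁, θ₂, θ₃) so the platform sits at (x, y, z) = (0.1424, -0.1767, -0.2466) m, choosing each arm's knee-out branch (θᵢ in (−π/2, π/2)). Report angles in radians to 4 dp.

θ₁ = -0.2617, θ₂ = 1.3089, θ₃ = 0.0876

arm 1 (φ=0.0°): x'=0.1424, y'=-0.1767
  A cos θ + B sin θ = C:  -0.0624·cos θ + -0.2466·sin θ = 0.0035
  √(A²+B²)=0.2544;  θ1 = -1.8186+1.5569 ≈ -0.2617
φ2=120.0° → target in arm frame (-0.2242, -0.0350)
  e−x'=0.3042;  (l²−L²−(e−x')²−y'²−z²)/2L = -0.1594
  θ2 = atan2(B,A) + arccos(C/0.3916) = 1.3089
rotate P by −φ3: (0.0818, 0.2117, -0.2466)
  A=-0.0018, B=-0.2466, C=(l²−L²−A²−y'²−z²)/(2L)=-0.0234
  γ=atan2(-0.2466,-0.0018)=-1.5782;  ψ=arccos(-0.0948)=1.6658;  θ3=γ+ψ≈0.0876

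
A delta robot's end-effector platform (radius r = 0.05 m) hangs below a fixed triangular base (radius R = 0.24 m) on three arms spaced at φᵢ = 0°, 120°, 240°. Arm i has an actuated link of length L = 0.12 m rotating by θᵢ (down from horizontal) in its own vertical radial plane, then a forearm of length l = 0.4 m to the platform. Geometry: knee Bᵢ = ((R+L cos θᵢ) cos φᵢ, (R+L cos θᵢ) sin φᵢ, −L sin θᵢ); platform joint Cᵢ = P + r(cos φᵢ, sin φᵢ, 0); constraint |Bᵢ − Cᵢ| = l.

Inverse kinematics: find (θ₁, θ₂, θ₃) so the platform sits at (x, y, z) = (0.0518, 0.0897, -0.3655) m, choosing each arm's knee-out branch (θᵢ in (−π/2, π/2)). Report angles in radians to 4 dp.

arm 1 (φ=0.0°): x'=0.0518, y'=0.0897
  A=0.1382, B=-0.3655, C=(l²−L²−A²−y'²−z²)/(2L)=-0.0631
  √(A²+B²)=0.3908;  θ1 = -1.2093+1.7329 ≈ 0.5236
rotate P by −φ2: (0.0518, -0.0897, -0.3655)
  A cos θ + B sin θ = C:  0.1382·cos θ + -0.3655·sin θ = -0.0631
  √(A²+B²)=0.3908;  θ2 = -1.2093+1.7330 ≈ 0.5237
arm 3 (φ=240.0°): x'=-0.1036, y'=0.0000
  A cos θ + B sin θ = C:  0.2936·cos θ + -0.3655·sin θ = -0.3091
  √(A²+B²)=0.4688;  θ3 = -0.8941+2.2907 ≈ 1.3966

θ₁ = 0.5236, θ₂ = 0.5237, θ₃ = 1.3966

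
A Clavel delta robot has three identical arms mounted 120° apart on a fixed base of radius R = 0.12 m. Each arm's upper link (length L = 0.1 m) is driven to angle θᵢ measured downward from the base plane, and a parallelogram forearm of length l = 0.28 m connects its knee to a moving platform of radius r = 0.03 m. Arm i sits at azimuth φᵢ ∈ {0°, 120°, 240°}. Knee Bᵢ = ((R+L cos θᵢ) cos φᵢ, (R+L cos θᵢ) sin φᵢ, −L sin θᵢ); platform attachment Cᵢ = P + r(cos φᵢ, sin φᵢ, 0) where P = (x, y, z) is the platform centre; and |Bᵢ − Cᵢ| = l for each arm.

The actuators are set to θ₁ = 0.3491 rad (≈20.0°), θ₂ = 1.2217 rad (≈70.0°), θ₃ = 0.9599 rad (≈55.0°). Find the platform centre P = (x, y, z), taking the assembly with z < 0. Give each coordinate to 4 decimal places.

(0.0808, -0.0279, -0.2930)

φ1=0.0°: virtual centre (0.1840, 0.0000, -0.0342), radius l
φ2=120.0°: virtual centre (-0.0621, 0.1076, -0.0940), radius l
O3 = (0.1474·cos240.0°, 0.1474·sin240.0°, -0.0819) = (-0.0737, -0.1276, -0.0819)
subtract pairs → two planes through P
linear system: -0.4921x+0.2151y = -0.0108−-0.1195z; -0.5153x+-0.2552y = -0.0066−-0.0954z
Cramer: x(z) = 0.0176-0.2158z;  y(z) = -0.0097+0.0619z
into |P−O₁|² = l²: 1.0504z² + 0.1390z + -0.0495 = 0;  Δ = 0.2271;  z = -0.2930 or 0.1607 → z<0 root = -0.2930
x = 0.0808, y = -0.0279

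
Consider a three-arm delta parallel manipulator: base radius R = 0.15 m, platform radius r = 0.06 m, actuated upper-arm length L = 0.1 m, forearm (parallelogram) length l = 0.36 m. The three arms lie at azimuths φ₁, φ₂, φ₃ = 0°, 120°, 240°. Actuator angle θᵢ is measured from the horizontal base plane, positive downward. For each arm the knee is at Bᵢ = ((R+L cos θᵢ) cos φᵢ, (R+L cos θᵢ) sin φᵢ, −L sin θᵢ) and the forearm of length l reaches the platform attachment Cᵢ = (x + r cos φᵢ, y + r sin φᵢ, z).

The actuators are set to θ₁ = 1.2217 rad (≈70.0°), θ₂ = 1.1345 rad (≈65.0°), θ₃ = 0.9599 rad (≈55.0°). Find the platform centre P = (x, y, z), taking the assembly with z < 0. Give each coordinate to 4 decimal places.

(-0.0233, -0.0201, -0.4218)

arm 1 at φ=0.0°: ρ1 = 0.1242;  centre 1 = (0.1242, 0.0000, -0.0940)
centre 2 = (0.1323·cos120.0°, 0.1323·sin120.0°, -0.0906) = (-0.0661, 0.1145, -0.0906)
φ3=240.0°: virtual centre (-0.0737, -0.1276, -0.0819), radius l
eliminate P² terms by subtracting sphere 1 from 2 and 3
linear system: -0.3807x+0.2291y = 0.0014−0.0067z; -0.3958x+-0.2552y = 0.0042−0.0241z
det = 0.1878;  x = -0.0071+0.0385z,  y = -0.0054+0.0348z
quadratic in z: (1.0027)z²+(0.1775)z+(-0.1035)=0, √Δ=0.6683 → z ∈ {-0.4218, 0.2448}; z = -0.4218 (taking z<0)
x = -0.0233, y = -0.0201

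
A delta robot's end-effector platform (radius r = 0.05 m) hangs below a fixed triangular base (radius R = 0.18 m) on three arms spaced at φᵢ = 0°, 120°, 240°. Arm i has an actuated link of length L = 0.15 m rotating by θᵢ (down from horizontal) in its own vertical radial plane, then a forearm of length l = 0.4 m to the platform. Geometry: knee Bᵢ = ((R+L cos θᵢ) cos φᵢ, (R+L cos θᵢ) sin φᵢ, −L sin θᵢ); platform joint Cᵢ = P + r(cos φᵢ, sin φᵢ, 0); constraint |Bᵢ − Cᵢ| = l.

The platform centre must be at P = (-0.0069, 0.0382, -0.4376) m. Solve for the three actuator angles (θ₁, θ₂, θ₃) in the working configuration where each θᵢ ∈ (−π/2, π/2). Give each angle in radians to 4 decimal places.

φ1=0.0° → target in arm frame (-0.0069, 0.0382)
  e−x'=0.1369;  (l²−L²−(e−x')²−y'²−z²)/2L = -0.2473
  θ1 = atan2(B,A) + arccos(C/0.4585) = 0.8729
rotate P by −φ2: (0.0365, -0.0131, -0.4376)
  e−x'=0.0935;  (l²−L²−(e−x')²−y'²−z²)/2L = -0.2097
  θ2 = atan2(B,A) + arccos(C/0.4475) = 0.6981
arm 3 (φ=240.0°): x'=-0.0296, y'=-0.0251
  A cos θ + B sin θ = C:  0.1596·cos θ + -0.4376·sin θ = -0.2670
  θ3 = atan2(B,A) + arccos(C/0.4658) = 0.9602

θ₁ = 0.8729, θ₂ = 0.6981, θ₃ = 0.9602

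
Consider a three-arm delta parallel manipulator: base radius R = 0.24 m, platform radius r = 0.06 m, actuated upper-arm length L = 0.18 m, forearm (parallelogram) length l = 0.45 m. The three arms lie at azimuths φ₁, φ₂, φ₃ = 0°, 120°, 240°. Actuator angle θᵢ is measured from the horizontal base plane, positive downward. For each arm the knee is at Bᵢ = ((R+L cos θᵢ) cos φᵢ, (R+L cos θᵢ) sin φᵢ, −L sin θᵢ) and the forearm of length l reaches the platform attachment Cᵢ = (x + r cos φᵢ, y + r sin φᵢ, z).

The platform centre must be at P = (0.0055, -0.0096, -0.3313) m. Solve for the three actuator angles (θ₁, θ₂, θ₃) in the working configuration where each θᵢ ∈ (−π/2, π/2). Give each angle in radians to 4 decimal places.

arm 1 (φ=0.0°): x'=0.0055, y'=-0.0096
  e−x'=0.1745;  (l²−L²−(e−x')²−y'²−z²)/2L = 0.0828
  √(A²+B²)=0.3744;  θ1 = -1.0860+1.3479 ≈ 0.2619
φ2=120.0° → target in arm frame (-0.0111, 0.0000)
  A cos θ + B sin θ = C:  0.1911·cos θ + -0.3313·sin θ = 0.0662
  γ=atan2(-0.3313,0.1911)=-1.0477;  ψ=arccos(0.1731)=1.3968;  θ2=γ+ψ≈0.3491
rotate P by −φ3: (0.0056, 0.0096, -0.3313)
  A=0.1744, B=-0.3313, C=(l²−L²−A²−y'²−z²)/(2L)=0.0828
  θ3 = atan2(B,A) + arccos(C/0.3744) = 0.2616

θ₁ = 0.2619, θ₂ = 0.3491, θ₃ = 0.2616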